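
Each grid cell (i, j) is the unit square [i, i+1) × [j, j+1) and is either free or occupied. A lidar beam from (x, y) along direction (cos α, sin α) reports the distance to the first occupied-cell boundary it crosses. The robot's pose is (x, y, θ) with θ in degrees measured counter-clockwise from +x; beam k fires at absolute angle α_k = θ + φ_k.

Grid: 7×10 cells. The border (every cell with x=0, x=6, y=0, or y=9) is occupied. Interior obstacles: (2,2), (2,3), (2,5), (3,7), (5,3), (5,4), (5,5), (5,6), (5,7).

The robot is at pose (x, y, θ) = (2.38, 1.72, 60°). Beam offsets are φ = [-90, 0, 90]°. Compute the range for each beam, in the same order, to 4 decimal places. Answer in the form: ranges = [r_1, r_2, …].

beam 1: φ=-90°, α=330°
  cosα=0.8660 sinα=-0.5000 | (2,1) | tMaxX 0.7159 tMaxY 1.4400 | tΔX 1.1547 tΔY 2.0000
    t=0.7159 [x] (3,1)
    t=1.4400 [y] (3,0) — stop
  → r_1 = 1.4400
beam 2: φ=0°, α=60°
  cosα=0.5000 sinα=0.8660 | (2,1) | tMaxX 1.2400 tMaxY 0.3233 | tΔX 2.0000 tΔY 1.1547
    t=0.3233 [y] (2,2) — stop
  → r_2 = 0.3233
beam 3: φ=90°, α=150°
  cosα=-0.8660 sinα=0.5000 | (2,1) | tMaxX 0.4388 tMaxY 0.5600 | tΔX 1.1547 tΔY 2.0000
    t=0.4388 [x] (1,1)
    t=0.5600 [y] (1,2)
    t=1.5935 [x] (0,2) — stop
  → r_3 = 1.5935

ranges = [1.4400, 0.3233, 1.5935]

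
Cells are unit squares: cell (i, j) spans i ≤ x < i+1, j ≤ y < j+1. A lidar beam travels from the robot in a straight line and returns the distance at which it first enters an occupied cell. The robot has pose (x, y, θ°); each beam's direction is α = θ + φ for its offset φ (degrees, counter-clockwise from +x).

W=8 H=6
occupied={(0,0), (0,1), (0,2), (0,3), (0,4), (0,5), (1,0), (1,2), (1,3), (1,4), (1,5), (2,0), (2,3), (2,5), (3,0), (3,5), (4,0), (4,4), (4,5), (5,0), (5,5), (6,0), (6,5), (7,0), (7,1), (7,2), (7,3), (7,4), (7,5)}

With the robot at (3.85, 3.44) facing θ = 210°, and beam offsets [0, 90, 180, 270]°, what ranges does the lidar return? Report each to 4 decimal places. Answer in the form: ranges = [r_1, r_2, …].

beam 1: φ=0°, α=210°
  cosα=-0.8660 sinα=-0.5000 | (3,3) | tMaxX 0.9815 tMaxY 0.8800 | tΔX 1.1547 tΔY 2.0000
    t=0.8800 [y] (3,2)
    t=0.9815 [x] (2,2)
    t=2.1362 [x] (1,2) — stop
  → r_1 = 2.1362
beam 2: φ=90°, α=300°
  cosα=0.5000 sinα=-0.8660 | (3,3) | tMaxX 0.3000 tMaxY 0.5081 | tΔX 2.0000 tΔY 1.1547
    t=0.3000 [x] (4,3)
    t=0.5081 [y] (4,2)
    t=1.6628 [y] (4,1)
    t=2.3000 [x] (5,1)
    t=2.8175 [y] (5,0) — stop
  → r_2 = 2.8175
beam 3: φ=180°, α=30°
  cosα=0.8660 sinα=0.5000 | (3,3) | tMaxX 0.1732 tMaxY 1.1200 | tΔX 1.1547 tΔY 2.0000
    t=0.1732 [x] (4,3)
    t=1.1200 [y] (4,4) — stop
  → r_3 = 1.1200
beam 4: φ=270°, α=120°
  cosα=-0.5000 sinα=0.8660 | (3,3) | tMaxX 1.7000 tMaxY 0.6466 | tΔX 2.0000 tΔY 1.1547
    t=0.6466 [y] (3,4)
    t=1.7000 [x] (2,4)
    t=1.8013 [y] (2,5) — stop
  → r_4 = 1.8013

ranges = [2.1362, 2.8175, 1.1200, 1.8013]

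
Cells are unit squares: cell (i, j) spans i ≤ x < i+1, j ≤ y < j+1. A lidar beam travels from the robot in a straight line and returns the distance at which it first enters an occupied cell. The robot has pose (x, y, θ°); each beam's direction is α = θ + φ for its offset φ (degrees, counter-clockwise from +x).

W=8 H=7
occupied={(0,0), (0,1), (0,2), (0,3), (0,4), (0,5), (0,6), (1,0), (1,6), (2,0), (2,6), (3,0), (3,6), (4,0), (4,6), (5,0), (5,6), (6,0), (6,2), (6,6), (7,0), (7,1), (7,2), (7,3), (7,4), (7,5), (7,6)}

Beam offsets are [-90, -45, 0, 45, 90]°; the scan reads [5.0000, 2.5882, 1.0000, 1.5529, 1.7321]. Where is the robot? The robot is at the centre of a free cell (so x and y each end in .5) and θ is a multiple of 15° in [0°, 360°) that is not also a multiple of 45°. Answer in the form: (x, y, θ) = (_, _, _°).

Candidates: 29 free-cell centres × 16 headings = 464 poses. Raycast each; keep the one whose scan matches to 4 dp.
  (2.5, 4.5, 15°): beam 1 = 3.6235 ≠ 5.0000 ✗
  (6.5, 3.5, 15°): beam 1 = 0.5176 ≠ 5.0000 ✗
  (5.5, 5.5, 165°): beam 1 = 0.5176 ≠ 5.0000 ✗
  (1.5, 2.5, 345°): beam 1 = 1.5529 ≠ 5.0000 ✗
  …
  (5.5, 3.5, 300°): r_1=5.0000, r_2=2.5882, r_3=1.0000, r_4=1.5529, r_5=1.7321 — all match ✓
No second candidate reproduces the full scan.

(x, y, θ) = (5.5, 3.5, 300°)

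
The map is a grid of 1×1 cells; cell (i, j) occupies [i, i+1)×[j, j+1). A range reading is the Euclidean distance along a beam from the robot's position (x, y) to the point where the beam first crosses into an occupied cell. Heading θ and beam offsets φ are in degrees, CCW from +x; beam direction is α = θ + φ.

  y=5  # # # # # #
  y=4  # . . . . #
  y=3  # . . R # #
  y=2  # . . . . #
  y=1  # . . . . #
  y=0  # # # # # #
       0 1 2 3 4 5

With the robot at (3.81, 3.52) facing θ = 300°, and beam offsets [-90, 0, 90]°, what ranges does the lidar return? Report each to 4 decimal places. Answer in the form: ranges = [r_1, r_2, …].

ranges = [3.2447, 0.3800, 0.2194]

beam 1: φ=-90°, α=210°
  direction (-0.8660, -0.5000); cell (3,3); t to first gridline: x 0.9353, y 1.0400 (then +1.1547 / +2.0000)
    (2,3) via x @ 0.9353
    (2,2) via y @ 1.0400
    (1,2) via x @ 2.0900
    (1,1) via y @ 3.0400
    (0,1) via x @ 3.2447  # hit
  → r_1 = 3.2447
beam 2: φ=0°, α=300°
  direction (0.5000, -0.8660); cell (3,3); t to first gridline: x 0.3800, y 0.6004 (then +2.0000 / +1.1547)
    (4,3) via x @ 0.3800  # hit
  → r_2 = 0.3800
beam 3: φ=90°, α=30°
  direction (0.8660, 0.5000); cell (3,3); t to first gridline: x 0.2194, y 0.9600 (then +1.1547 / +2.0000)
    (4,3) via x @ 0.2194  # hit
  → r_3 = 0.2194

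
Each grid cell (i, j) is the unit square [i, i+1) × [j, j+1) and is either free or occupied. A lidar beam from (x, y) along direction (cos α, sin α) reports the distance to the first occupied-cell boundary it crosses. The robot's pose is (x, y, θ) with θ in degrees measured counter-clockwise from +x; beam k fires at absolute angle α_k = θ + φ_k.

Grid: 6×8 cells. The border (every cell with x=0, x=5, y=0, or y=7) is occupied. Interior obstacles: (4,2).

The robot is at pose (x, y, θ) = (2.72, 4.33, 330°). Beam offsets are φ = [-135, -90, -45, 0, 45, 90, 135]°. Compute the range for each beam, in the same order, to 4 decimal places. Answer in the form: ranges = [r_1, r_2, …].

ranges = [1.7807, 3.4400, 3.4475, 2.6327, 2.3604, 3.0831, 2.7642]

beam 1: φ=-135°, α=195°
  d=(-0.9659,-0.2588)  start (2,4)  tX=0.7454 tY=1.2750  stride 1/|dx|=1.0353 1/|dy|=3.8637
    cross x-line → (1,4), t=0.7454
    cross y-line → (1,3), t=1.2750
    cross x-line → (0,3), t=1.7807 (wall)
  → r_1 = 1.7807
beam 2: φ=-90°, α=240°
  d=(-0.5000,-0.8660)  start (2,4)  tX=1.4400 tY=0.3811  stride 1/|dx|=2.0000 1/|dy|=1.1547
    cross y-line → (2,3), t=0.3811
    cross x-line → (1,3), t=1.4400
    cross y-line → (1,2), t=1.5358
    cross y-line → (1,1), t=2.6905
    cross x-line → (0,1), t=3.4400 (wall)
  → r_2 = 3.4400
beam 3: φ=-45°, α=285°
  d=(0.2588,-0.9659)  start (2,4)  tX=1.0818 tY=0.3416  stride 1/|dx|=3.8637 1/|dy|=1.0353
    cross y-line → (2,3), t=0.3416
    cross x-line → (3,3), t=1.0818
    cross y-line → (3,2), t=1.3769
    cross y-line → (3,1), t=2.4122
    cross y-line → (3,0), t=3.4475 (wall)
  → r_3 = 3.4475
beam 4: φ=0°, α=330°
  d=(0.8660,-0.5000)  start (2,4)  tX=0.3233 tY=0.6600  stride 1/|dx|=1.1547 1/|dy|=2.0000
    cross x-line → (3,4), t=0.3233
    cross y-line → (3,3), t=0.6600
    cross x-line → (4,3), t=1.4780
    cross x-line → (5,3), t=2.6327 (wall)
  → r_4 = 2.6327
beam 5: φ=45°, α=15°
  d=(0.9659,0.2588)  start (2,4)  tX=0.2899 tY=2.5887  stride 1/|dx|=1.0353 1/|dy|=3.8637
    cross x-line → (3,4), t=0.2899
    cross x-line → (4,4), t=1.3252
    cross x-line → (5,4), t=2.3604 (wall)
  → r_5 = 2.3604
beam 6: φ=90°, α=60°
  d=(0.5000,0.8660)  start (2,4)  tX=0.5600 tY=0.7736  stride 1/|dx|=2.0000 1/|dy|=1.1547
    cross x-line → (3,4), t=0.5600
    cross y-line → (3,5), t=0.7736
    cross y-line → (3,6), t=1.9283
    cross x-line → (4,6), t=2.5600
    cross y-line → (4,7), t=3.0831 (wall)
  → r_6 = 3.0831
beam 7: φ=135°, α=105°
  d=(-0.2588,0.9659)  start (2,4)  tX=2.7819 tY=0.6936  stride 1/|dx|=3.8637 1/|dy|=1.0353
    cross y-line → (2,5), t=0.6936
    cross y-line → (2,6), t=1.7289
    cross y-line → (2,7), t=2.7642 (wall)
  → r_7 = 2.7642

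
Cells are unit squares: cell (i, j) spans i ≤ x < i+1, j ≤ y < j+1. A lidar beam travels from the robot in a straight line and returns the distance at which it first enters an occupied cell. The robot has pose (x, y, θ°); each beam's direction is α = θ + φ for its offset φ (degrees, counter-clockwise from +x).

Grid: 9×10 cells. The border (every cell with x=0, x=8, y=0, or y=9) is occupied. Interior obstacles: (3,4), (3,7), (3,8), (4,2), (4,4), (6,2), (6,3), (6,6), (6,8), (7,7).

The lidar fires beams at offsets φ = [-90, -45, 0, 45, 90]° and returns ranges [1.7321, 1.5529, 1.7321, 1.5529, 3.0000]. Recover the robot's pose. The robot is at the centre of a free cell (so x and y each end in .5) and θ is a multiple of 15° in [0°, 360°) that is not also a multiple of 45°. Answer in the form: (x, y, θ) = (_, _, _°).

(x, y, θ) = (2.5, 2.5, 240°)

Enumerate (i+0.5, j+0.5, θ) over the 46 free cells and 16 admissible headings. For each, cast all 5 beams and compare to the given ranges.
  (4.5, 5.5, 150°): beam 1 = 3.0000 ≠ 1.7321 ✗
  (1.5, 8.5, 210°): beam 1 = 0.5774 ≠ 1.7321 ✗
  (6.5, 5.5, 255°): beam 1 = 5.6940 ≠ 1.7321 ✗
  (7.5, 6.5, 300°): beam 1 = 0.5774 ≠ 1.7321 ✗
  (2.5, 4.5, 210°): beam 1 = 3.0000 ≠ 1.7321 ✗
  …
  (2.5, 2.5, 240°): r_1=1.7321, r_2=1.5529, r_3=1.7321, r_4=1.5529, r_5=3.0000 — all match ✓
Unique over the lattice → pose = (2.5, 2.5, 240°).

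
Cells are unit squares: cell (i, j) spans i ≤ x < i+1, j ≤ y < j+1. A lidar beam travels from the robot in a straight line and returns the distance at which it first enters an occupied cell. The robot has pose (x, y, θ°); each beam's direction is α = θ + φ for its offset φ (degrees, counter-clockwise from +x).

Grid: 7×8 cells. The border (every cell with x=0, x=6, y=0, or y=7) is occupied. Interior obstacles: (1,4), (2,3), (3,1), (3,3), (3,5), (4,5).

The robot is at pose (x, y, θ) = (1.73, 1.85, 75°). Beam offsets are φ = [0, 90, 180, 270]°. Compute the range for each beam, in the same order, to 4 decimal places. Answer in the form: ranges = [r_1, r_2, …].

beam 1: φ=0°, α=75°
  d=(0.2588,0.9659)  start (1,1)  tX=1.0432 tY=0.1553  stride 1/|dx|=3.8637 1/|dy|=1.0353
    cross y-line → (1,2), t=0.1553
    cross x-line → (2,2), t=1.0432
    cross y-line → (2,3), t=1.1906 (wall)
  → r_1 = 1.1906
beam 2: φ=90°, α=165°
  d=(-0.9659,0.2588)  start (1,1)  tX=0.7558 tY=0.5796  stride 1/|dx|=1.0353 1/|dy|=3.8637
    cross y-line → (1,2), t=0.5796
    cross x-line → (0,2), t=0.7558 (wall)
  → r_2 = 0.7558
beam 3: φ=180°, α=255°
  d=(-0.2588,-0.9659)  start (1,1)  tX=2.8205 tY=0.8800  stride 1/|dx|=3.8637 1/|dy|=1.0353
    cross y-line → (1,0), t=0.8800 (wall)
  → r_3 = 0.8800
beam 4: φ=270°, α=345°
  d=(0.9659,-0.2588)  start (1,1)  tX=0.2795 tY=3.2841  stride 1/|dx|=1.0353 1/|dy|=3.8637
    cross x-line → (2,1), t=0.2795
    cross x-line → (3,1), t=1.3148 (wall)
  → r_4 = 1.3148

ranges = [1.1906, 0.7558, 0.8800, 1.3148]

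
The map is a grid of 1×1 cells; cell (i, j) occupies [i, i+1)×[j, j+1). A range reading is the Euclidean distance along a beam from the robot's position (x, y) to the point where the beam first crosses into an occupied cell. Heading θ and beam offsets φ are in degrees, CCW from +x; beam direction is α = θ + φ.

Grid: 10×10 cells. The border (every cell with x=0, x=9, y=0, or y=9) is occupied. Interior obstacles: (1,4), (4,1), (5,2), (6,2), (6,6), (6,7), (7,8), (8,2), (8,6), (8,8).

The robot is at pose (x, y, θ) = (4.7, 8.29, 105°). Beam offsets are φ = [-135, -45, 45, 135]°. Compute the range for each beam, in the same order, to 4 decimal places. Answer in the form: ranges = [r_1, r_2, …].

ranges = [1.5011, 0.8198, 1.4200, 7.4000]

beam 1: φ=-135°, α=330°
  direction (0.8660, -0.5000); cell (4,8); t to first gridline: x 0.3464, y 0.5800 (then +1.1547 / +2.0000)
    (5,8) via x @ 0.3464
    (5,7) via y @ 0.5800
    (6,7) via x @ 1.5011  # hit
  → r_1 = 1.5011
beam 2: φ=-45°, α=60°
  direction (0.5000, 0.8660); cell (4,8); t to first gridline: x 0.6000, y 0.8198 (then +2.0000 / +1.1547)
    (5,8) via x @ 0.6000
    (5,9) via y @ 0.8198  # hit
  → r_2 = 0.8198
beam 3: φ=45°, α=150°
  direction (-0.8660, 0.5000); cell (4,8); t to first gridline: x 0.8083, y 1.4200 (then +1.1547 / +2.0000)
    (3,8) via x @ 0.8083
    (3,9) via y @ 1.4200  # hit
  → r_3 = 1.4200
beam 4: φ=135°, α=240°
  direction (-0.5000, -0.8660); cell (4,8); t to first gridline: x 1.4000, y 0.3349 (then +2.0000 / +1.1547)
    (4,7) via y @ 0.3349
    (3,7) via x @ 1.4000
    (3,6) via y @ 1.4896
    (3,5) via y @ 2.6443
    (2,5) via x @ 3.4000
    (2,4) via y @ 3.7990
    (2,3) via y @ 4.9537
    (1,3) via x @ 5.4000
    (1,2) via y @ 6.1084
    (1,1) via y @ 7.2631
    (0,1) via x @ 7.4000  # hit
  → r_4 = 7.4000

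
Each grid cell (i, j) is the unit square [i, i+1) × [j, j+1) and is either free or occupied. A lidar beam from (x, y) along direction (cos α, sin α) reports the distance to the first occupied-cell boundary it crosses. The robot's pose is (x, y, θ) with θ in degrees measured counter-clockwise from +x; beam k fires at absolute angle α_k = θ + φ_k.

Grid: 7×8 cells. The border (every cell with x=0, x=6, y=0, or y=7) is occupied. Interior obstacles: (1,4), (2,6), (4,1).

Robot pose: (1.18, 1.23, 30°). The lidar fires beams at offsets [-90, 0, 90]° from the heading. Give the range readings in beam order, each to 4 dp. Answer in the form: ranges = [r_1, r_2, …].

beam 1: φ=-90°, α=300°
  dir = (cos 300°, sin 300°) = (0.5000, -0.8660); from cell (1,1)
  next x-line at t=1.6400, next y-line at t=0.2656; Δt_x=2.0000, Δt_y=1.1547
    y: enter (1,0) at t=0.2656 ← occupied
  → r_1 = 0.2656
beam 2: φ=0°, α=30°
  dir = (cos 30°, sin 30°) = (0.8660, 0.5000); from cell (1,1)
  next x-line at t=0.9469, next y-line at t=1.5400; Δt_x=1.1547, Δt_y=2.0000
    x: enter (2,1) at t=0.9469
    y: enter (2,2) at t=1.5400
    x: enter (3,2) at t=2.1016
    x: enter (4,2) at t=3.2563
    y: enter (4,3) at t=3.5400
    x: enter (5,3) at t=4.4110
    y: enter (5,4) at t=5.5400
    x: enter (6,4) at t=5.5657 ← occupied
  → r_2 = 5.5657
beam 3: φ=90°, α=120°
  dir = (cos 120°, sin 120°) = (-0.5000, 0.8660); from cell (1,1)
  next x-line at t=0.3600, next y-line at t=0.8891; Δt_x=2.0000, Δt_y=1.1547
    x: enter (0,1) at t=0.3600 ← occupied
  → r_3 = 0.3600

ranges = [0.2656, 5.5657, 0.3600]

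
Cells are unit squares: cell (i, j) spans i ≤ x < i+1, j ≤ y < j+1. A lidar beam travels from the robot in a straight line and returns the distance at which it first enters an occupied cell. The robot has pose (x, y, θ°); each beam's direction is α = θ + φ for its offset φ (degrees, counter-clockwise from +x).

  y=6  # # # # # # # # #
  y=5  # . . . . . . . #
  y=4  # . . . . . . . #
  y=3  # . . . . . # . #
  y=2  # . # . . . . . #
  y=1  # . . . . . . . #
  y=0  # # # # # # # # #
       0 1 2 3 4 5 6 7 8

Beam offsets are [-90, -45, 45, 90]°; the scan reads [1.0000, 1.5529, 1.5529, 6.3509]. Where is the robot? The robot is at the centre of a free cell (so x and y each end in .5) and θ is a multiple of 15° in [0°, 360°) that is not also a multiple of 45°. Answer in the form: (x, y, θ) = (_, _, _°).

The pose lattice has 33·16 = 528 candidates. Test each by forward raycasting.
  (7.5, 1.5, 195°): beam 1 = 1.9319 ≠ 1.0000 ✗
  (2.5, 4.5, 300°): beam 1 = 1.7321 ≠ 1.0000 ✗
  (7.5, 4.5, 285°): beam 1 = 6.7293 ≠ 1.0000 ✗
  (2.5, 5.5, 195°): beam 1 = 0.5176 ≠ 1.0000 ✗
  …
  (6.5, 1.5, 60°): r_1=1.0000, r_2=1.5529, r_3=1.5529, r_4=6.3509 — all match ✓
Unique over the lattice → pose = (6.5, 1.5, 60°).

(x, y, θ) = (6.5, 1.5, 60°)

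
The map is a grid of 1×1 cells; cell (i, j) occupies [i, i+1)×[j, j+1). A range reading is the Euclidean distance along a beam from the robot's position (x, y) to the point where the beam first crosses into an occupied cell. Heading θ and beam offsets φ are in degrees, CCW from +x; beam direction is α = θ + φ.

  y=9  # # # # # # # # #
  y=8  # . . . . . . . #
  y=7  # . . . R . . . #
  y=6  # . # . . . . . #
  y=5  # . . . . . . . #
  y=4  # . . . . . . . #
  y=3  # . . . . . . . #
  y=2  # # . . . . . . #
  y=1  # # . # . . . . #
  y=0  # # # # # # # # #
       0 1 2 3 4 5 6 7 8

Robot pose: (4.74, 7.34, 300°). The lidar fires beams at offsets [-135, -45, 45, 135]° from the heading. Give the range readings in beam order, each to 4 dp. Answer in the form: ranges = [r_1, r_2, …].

beam 1: φ=-135°, α=165°
  cosα=-0.9659 sinα=0.2588 | (4,7) | tMaxX 0.7661 tMaxY 2.5500 | tΔX 1.0353 tΔY 3.8637
    t=0.7661 [x] (3,7)
    t=1.8014 [x] (2,7)
    t=2.5500 [y] (2,8)
    t=2.8367 [x] (1,8)
    t=3.8719 [x] (0,8) — stop
  → r_1 = 3.8719
beam 2: φ=-45°, α=255°
  cosα=-0.2588 sinα=-0.9659 | (4,7) | tMaxX 2.8591 tMaxY 0.3520 | tΔX 3.8637 tΔY 1.0353
    t=0.3520 [y] (4,6)
    t=1.3873 [y] (4,5)
    t=2.4225 [y] (4,4)
    t=2.8591 [x] (3,4)
    t=3.4578 [y] (3,3)
    t=4.4931 [y] (3,2)
    t=5.5284 [y] (3,1) — stop
  → r_2 = 5.5284
beam 3: φ=45°, α=345°
  cosα=0.9659 sinα=-0.2588 | (4,7) | tMaxX 0.2692 tMaxY 1.3137 | tΔX 1.0353 tΔY 3.8637
    t=0.2692 [x] (5,7)
    t=1.3044 [x] (6,7)
    t=1.3137 [y] (6,6)
    t=2.3397 [x] (7,6)
    t=3.3750 [x] (8,6) — stop
  → r_3 = 3.3750
beam 4: φ=135°, α=75°
  cosα=0.2588 sinα=0.9659 | (4,7) | tMaxX 1.0046 tMaxY 0.6833 | tΔX 3.8637 tΔY 1.0353
    t=0.6833 [y] (4,8)
    t=1.0046 [x] (5,8)
    t=1.7186 [y] (5,9) — stop
  → r_4 = 1.7186

ranges = [3.8719, 5.5284, 3.3750, 1.7186]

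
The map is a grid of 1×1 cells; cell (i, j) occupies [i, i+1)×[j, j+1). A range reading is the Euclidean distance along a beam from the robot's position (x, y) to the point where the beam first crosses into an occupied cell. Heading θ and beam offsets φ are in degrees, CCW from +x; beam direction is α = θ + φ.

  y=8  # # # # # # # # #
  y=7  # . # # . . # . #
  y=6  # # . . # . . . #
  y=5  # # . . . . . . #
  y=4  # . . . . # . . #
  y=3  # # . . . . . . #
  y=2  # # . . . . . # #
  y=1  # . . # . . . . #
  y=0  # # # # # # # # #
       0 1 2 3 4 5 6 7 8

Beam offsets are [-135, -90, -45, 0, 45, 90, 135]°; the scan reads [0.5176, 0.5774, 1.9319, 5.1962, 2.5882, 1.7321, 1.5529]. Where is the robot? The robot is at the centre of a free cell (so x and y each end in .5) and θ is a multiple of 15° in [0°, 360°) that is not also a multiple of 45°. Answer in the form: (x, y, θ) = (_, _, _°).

(x, y, θ) = (2.5, 5.5, 300°)

Enumerate (i+0.5, j+0.5, θ) over the 38 free cells and 16 admissible headings. For each, cast all 7 beams and compare to the given ranges.
  (7.5, 6.5, 285°): beam 1 = 1.0000 ≠ 0.5176 ✗
  (5.5, 1.5, 75°): beam 1 = 0.5774 ≠ 0.5176 ✗
  (1.5, 7.5, 165°): beam 1 = 0.5774 ≠ 0.5176 ✗
  (3.5, 5.5, 75°): beam 1 = 5.1962 ≠ 0.5176 ✗
  …
  (2.5, 5.5, 300°): r_1=0.5176, r_2=0.5774, r_3=1.9319, r_4=5.1962, r_5=2.5882, r_6=1.7321, r_7=1.5529 — all match ✓
Only this pose fits every beam.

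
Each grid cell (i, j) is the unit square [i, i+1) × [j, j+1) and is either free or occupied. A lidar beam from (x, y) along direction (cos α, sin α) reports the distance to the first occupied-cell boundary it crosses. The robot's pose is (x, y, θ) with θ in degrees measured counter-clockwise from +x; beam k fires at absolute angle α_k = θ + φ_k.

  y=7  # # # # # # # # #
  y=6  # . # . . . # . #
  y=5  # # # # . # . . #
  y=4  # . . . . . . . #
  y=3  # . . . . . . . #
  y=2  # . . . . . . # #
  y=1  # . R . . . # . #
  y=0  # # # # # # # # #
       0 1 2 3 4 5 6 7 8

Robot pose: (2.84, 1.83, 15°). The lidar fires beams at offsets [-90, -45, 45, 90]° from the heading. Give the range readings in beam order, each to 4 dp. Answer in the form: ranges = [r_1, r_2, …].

ranges = [0.8593, 1.6600, 4.3200, 3.2818]

beam 1: φ=-90°, α=285°
  dir = (cos 285°, sin 285°) = (0.2588, -0.9659); from cell (2,1)
  next x-line at t=0.6182, next y-line at t=0.8593; Δt_x=3.8637, Δt_y=1.0353
    x: enter (3,1) at t=0.6182
    y: enter (3,0) at t=0.8593 ← occupied
  → r_1 = 0.8593
beam 2: φ=-45°, α=330°
  dir = (cos 330°, sin 330°) = (0.8660, -0.5000); from cell (2,1)
  next x-line at t=0.1848, next y-line at t=1.6600; Δt_x=1.1547, Δt_y=2.0000
    x: enter (3,1) at t=0.1848
    x: enter (4,1) at t=1.3395
    y: enter (4,0) at t=1.6600 ← occupied
  → r_2 = 1.6600
beam 3: φ=45°, α=60°
  dir = (cos 60°, sin 60°) = (0.5000, 0.8660); from cell (2,1)
  next x-line at t=0.3200, next y-line at t=0.1963; Δt_x=2.0000, Δt_y=1.1547
    y: enter (2,2) at t=0.1963
    x: enter (3,2) at t=0.3200
    y: enter (3,3) at t=1.3510
    x: enter (4,3) at t=2.3200
    y: enter (4,4) at t=2.5057
    y: enter (4,5) at t=3.6604
    x: enter (5,5) at t=4.3200 ← occupied
  → r_3 = 4.3200
beam 4: φ=90°, α=105°
  dir = (cos 105°, sin 105°) = (-0.2588, 0.9659); from cell (2,1)
  next x-line at t=3.2455, next y-line at t=0.1760; Δt_x=3.8637, Δt_y=1.0353
    y: enter (2,2) at t=0.1760
    y: enter (2,3) at t=1.2113
    y: enter (2,4) at t=2.2465
    x: enter (1,4) at t=3.2455
    y: enter (1,5) at t=3.2818 ← occupied
  → r_4 = 3.2818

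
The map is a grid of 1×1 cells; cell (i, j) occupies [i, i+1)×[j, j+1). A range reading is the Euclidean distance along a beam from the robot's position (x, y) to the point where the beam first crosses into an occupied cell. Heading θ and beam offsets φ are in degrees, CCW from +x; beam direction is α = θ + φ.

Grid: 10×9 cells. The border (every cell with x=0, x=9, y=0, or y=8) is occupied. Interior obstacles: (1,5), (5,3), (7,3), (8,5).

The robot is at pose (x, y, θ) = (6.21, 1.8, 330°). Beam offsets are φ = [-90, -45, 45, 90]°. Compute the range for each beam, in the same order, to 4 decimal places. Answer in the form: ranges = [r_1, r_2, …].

beam 1: φ=-90°, α=240°
  cosα=-0.5000 sinα=-0.8660 | (6,1) | tMaxX 0.4200 tMaxY 0.9238 | tΔX 2.0000 tΔY 1.1547
    t=0.4200 [x] (5,1)
    t=0.9238 [y] (5,0) — stop
  → r_1 = 0.9238
beam 2: φ=-45°, α=285°
  cosα=0.2588 sinα=-0.9659 | (6,1) | tMaxX 3.0523 tMaxY 0.8282 | tΔX 3.8637 tΔY 1.0353
    t=0.8282 [y] (6,0) — stop
  → r_2 = 0.8282
beam 3: φ=45°, α=15°
  cosα=0.9659 sinα=0.2588 | (6,1) | tMaxX 0.8179 tMaxY 0.7727 | tΔX 1.0353 tΔY 3.8637
    t=0.7727 [y] (6,2)
    t=0.8179 [x] (7,2)
    t=1.8531 [x] (8,2)
    t=2.8884 [x] (9,2) — stop
  → r_3 = 2.8884
beam 4: φ=90°, α=60°
  cosα=0.5000 sinα=0.8660 | (6,1) | tMaxX 1.5800 tMaxY 0.2309 | tΔX 2.0000 tΔY 1.1547
    t=0.2309 [y] (6,2)
    t=1.3856 [y] (6,3)
    t=1.5800 [x] (7,3) — stop
  → r_4 = 1.5800

ranges = [0.9238, 0.8282, 2.8884, 1.5800]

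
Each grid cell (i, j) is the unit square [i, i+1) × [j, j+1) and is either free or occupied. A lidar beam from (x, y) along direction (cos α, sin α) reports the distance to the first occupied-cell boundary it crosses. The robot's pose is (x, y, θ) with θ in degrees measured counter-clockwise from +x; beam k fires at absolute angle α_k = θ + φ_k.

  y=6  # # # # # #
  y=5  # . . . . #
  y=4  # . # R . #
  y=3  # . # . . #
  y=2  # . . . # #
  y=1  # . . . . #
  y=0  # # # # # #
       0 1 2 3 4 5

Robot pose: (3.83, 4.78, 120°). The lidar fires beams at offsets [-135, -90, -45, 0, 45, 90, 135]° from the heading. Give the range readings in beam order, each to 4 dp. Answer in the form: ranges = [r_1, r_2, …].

ranges = [1.2113, 1.3510, 1.2630, 1.4087, 2.9298, 0.9584, 3.9133]

beam 1: φ=-135°, α=345°
  cosα=0.9659 sinα=-0.2588 | (3,4) | tMaxX 0.1760 tMaxY 3.0137 | tΔX 1.0353 tΔY 3.8637
    t=0.1760 [x] (4,4)
    t=1.2113 [x] (5,4) — stop
  → r_1 = 1.2113
beam 2: φ=-90°, α=30°
  cosα=0.8660 sinα=0.5000 | (3,4) | tMaxX 0.1963 tMaxY 0.4400 | tΔX 1.1547 tΔY 2.0000
    t=0.1963 [x] (4,4)
    t=0.4400 [y] (4,5)
    t=1.3510 [x] (5,5) — stop
  → r_2 = 1.3510
beam 3: φ=-45°, α=75°
  cosα=0.2588 sinα=0.9659 | (3,4) | tMaxX 0.6568 tMaxY 0.2278 | tΔX 3.8637 tΔY 1.0353
    t=0.2278 [y] (3,5)
    t=0.6568 [x] (4,5)
    t=1.2630 [y] (4,6) — stop
  → r_3 = 1.2630
beam 4: φ=0°, α=120°
  cosα=-0.5000 sinα=0.8660 | (3,4) | tMaxX 1.6600 tMaxY 0.2540 | tΔX 2.0000 tΔY 1.1547
    t=0.2540 [y] (3,5)
    t=1.4087 [y] (3,6) — stop
  → r_4 = 1.4087
beam 5: φ=45°, α=165°
  cosα=-0.9659 sinα=0.2588 | (3,4) | tMaxX 0.8593 tMaxY 0.8500 | tΔX 1.0353 tΔY 3.8637
    t=0.8500 [y] (3,5)
    t=0.8593 [x] (2,5)
    t=1.8946 [x] (1,5)
    t=2.9298 [x] (0,5) — stop
  → r_5 = 2.9298
beam 6: φ=90°, α=210°
  cosα=-0.8660 sinα=-0.5000 | (3,4) | tMaxX 0.9584 tMaxY 1.5600 | tΔX 1.1547 tΔY 2.0000
    t=0.9584 [x] (2,4) — stop
  → r_6 = 0.9584
beam 7: φ=135°, α=255°
  cosα=-0.2588 sinα=-0.9659 | (3,4) | tMaxX 3.2069 tMaxY 0.8075 | tΔX 3.8637 tΔY 1.0353
    t=0.8075 [y] (3,3)
    t=1.8428 [y] (3,2)
    t=2.8781 [y] (3,1)
    t=3.2069 [x] (2,1)
    t=3.9133 [y] (2,0) — stop
  → r_7 = 3.9133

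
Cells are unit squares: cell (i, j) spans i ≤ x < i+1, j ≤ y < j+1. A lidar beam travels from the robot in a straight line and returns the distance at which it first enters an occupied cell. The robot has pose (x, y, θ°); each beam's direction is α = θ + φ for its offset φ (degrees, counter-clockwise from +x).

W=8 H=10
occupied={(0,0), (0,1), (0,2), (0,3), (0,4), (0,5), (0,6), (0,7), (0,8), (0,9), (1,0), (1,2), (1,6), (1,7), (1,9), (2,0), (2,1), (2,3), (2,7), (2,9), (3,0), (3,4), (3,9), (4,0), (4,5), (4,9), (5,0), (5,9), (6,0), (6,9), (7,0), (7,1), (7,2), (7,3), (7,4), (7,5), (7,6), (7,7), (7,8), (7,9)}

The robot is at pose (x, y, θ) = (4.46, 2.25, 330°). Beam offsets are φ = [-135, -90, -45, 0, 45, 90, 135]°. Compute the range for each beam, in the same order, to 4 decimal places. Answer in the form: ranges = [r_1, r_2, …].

beam 1: φ=-135°, α=195°
  dir = (cos 195°, sin 195°) = (-0.9659, -0.2588); from cell (4,2)
  next x-line at t=0.4762, next y-line at t=0.9659; Δt_x=1.0353, Δt_y=3.8637
    x: enter (3,2) at t=0.4762
    y: enter (3,1) at t=0.9659
    x: enter (2,1) at t=1.5115 ← occupied
  → r_1 = 1.5115
beam 2: φ=-90°, α=240°
  dir = (cos 240°, sin 240°) = (-0.5000, -0.8660); from cell (4,2)
  next x-line at t=0.9200, next y-line at t=0.2887; Δt_x=2.0000, Δt_y=1.1547
    y: enter (4,1) at t=0.2887
    x: enter (3,1) at t=0.9200
    y: enter (3,0) at t=1.4434 ← occupied
  → r_2 = 1.4434
beam 3: φ=-45°, α=285°
  dir = (cos 285°, sin 285°) = (0.2588, -0.9659); from cell (4,2)
  next x-line at t=2.0864, next y-line at t=0.2588; Δt_x=3.8637, Δt_y=1.0353
    y: enter (4,1) at t=0.2588
    y: enter (4,0) at t=1.2941 ← occupied
  → r_3 = 1.2941
beam 4: φ=0°, α=330°
  dir = (cos 330°, sin 330°) = (0.8660, -0.5000); from cell (4,2)
  next x-line at t=0.6235, next y-line at t=0.5000; Δt_x=1.1547, Δt_y=2.0000
    y: enter (4,1) at t=0.5000
    x: enter (5,1) at t=0.6235
    x: enter (6,1) at t=1.7782
    y: enter (6,0) at t=2.5000 ← occupied
  → r_4 = 2.5000
beam 5: φ=45°, α=15°
  dir = (cos 15°, sin 15°) = (0.9659, 0.2588); from cell (4,2)
  next x-line at t=0.5590, next y-line at t=2.8978; Δt_x=1.0353, Δt_y=3.8637
    x: enter (5,2) at t=0.5590
    x: enter (6,2) at t=1.5943
    x: enter (7,2) at t=2.6296 ← occupied
  → r_5 = 2.6296
beam 6: φ=90°, α=60°
  dir = (cos 60°, sin 60°) = (0.5000, 0.8660); from cell (4,2)
  next x-line at t=1.0800, next y-line at t=0.8660; Δt_x=2.0000, Δt_y=1.1547
    y: enter (4,3) at t=0.8660
    x: enter (5,3) at t=1.0800
    y: enter (5,4) at t=2.0207
    x: enter (6,4) at t=3.0800
    y: enter (6,5) at t=3.1754
    y: enter (6,6) at t=4.3301
    x: enter (7,6) at t=5.0800 ← occupied
  → r_6 = 5.0800
beam 7: φ=135°, α=105°
  dir = (cos 105°, sin 105°) = (-0.2588, 0.9659); from cell (4,2)
  next x-line at t=1.7773, next y-line at t=0.7765; Δt_x=3.8637, Δt_y=1.0353
    y: enter (4,3) at t=0.7765
    x: enter (3,3) at t=1.7773
    y: enter (3,4) at t=1.8117 ← occupied
  → r_7 = 1.8117

ranges = [1.5115, 1.4434, 1.2941, 2.5000, 2.6296, 5.0800, 1.8117]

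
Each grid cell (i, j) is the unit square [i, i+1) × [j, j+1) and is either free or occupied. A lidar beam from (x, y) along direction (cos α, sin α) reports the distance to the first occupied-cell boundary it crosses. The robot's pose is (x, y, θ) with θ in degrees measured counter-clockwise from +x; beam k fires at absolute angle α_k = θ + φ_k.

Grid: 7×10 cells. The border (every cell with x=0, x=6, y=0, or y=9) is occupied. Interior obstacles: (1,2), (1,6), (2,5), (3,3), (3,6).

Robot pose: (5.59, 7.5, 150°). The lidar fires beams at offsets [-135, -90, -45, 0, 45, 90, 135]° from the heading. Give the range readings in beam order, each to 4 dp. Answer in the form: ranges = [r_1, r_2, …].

beam 1: φ=-135°, α=15°
  d=(0.9659,0.2588)  start (5,7)  tX=0.4245 tY=1.9319  stride 1/|dx|=1.0353 1/|dy|=3.8637
    cross x-line → (6,7), t=0.4245 (wall)
  → r_1 = 0.4245
beam 2: φ=-90°, α=60°
  d=(0.5000,0.8660)  start (5,7)  tX=0.8200 tY=0.5774  stride 1/|dx|=2.0000 1/|dy|=1.1547
    cross y-line → (5,8), t=0.5774
    cross x-line → (6,8), t=0.8200 (wall)
  → r_2 = 0.8200
beam 3: φ=-45°, α=105°
  d=(-0.2588,0.9659)  start (5,7)  tX=2.2796 tY=0.5176  stride 1/|dx|=3.8637 1/|dy|=1.0353
    cross y-line → (5,8), t=0.5176
    cross y-line → (5,9), t=1.5529 (wall)
  → r_3 = 1.5529
beam 4: φ=0°, α=150°
  d=(-0.8660,0.5000)  start (5,7)  tX=0.6813 tY=1.0000  stride 1/|dx|=1.1547 1/|dy|=2.0000
    cross x-line → (4,7), t=0.6813
    cross y-line → (4,8), t=1.0000
    cross x-line → (3,8), t=1.8360
    cross x-line → (2,8), t=2.9907
    cross y-line → (2,9), t=3.0000 (wall)
  → r_4 = 3.0000
beam 5: φ=45°, α=195°
  d=(-0.9659,-0.2588)  start (5,7)  tX=0.6108 tY=1.9319  stride 1/|dx|=1.0353 1/|dy|=3.8637
    cross x-line → (4,7), t=0.6108
    cross x-line → (3,7), t=1.6461
    cross y-line → (3,6), t=1.9319 (wall)
  → r_5 = 1.9319
beam 6: φ=90°, α=240°
  d=(-0.5000,-0.8660)  start (5,7)  tX=1.1800 tY=0.5774  stride 1/|dx|=2.0000 1/|dy|=1.1547
    cross y-line → (5,6), t=0.5774
    cross x-line → (4,6), t=1.1800
    cross y-line → (4,5), t=1.7321
    cross y-line → (4,4), t=2.8868
    cross x-line → (3,4), t=3.1800
    cross y-line → (3,3), t=4.0415 (wall)
  → r_6 = 4.0415
beam 7: φ=135°, α=285°
  d=(0.2588,-0.9659)  start (5,7)  tX=1.5841 tY=0.5176  stride 1/|dx|=3.8637 1/|dy|=1.0353
    cross y-line → (5,6), t=0.5176
    cross y-line → (5,5), t=1.5529
    cross x-line → (6,5), t=1.5841 (wall)
  → r_7 = 1.5841

ranges = [0.4245, 0.8200, 1.5529, 3.0000, 1.9319, 4.0415, 1.5841]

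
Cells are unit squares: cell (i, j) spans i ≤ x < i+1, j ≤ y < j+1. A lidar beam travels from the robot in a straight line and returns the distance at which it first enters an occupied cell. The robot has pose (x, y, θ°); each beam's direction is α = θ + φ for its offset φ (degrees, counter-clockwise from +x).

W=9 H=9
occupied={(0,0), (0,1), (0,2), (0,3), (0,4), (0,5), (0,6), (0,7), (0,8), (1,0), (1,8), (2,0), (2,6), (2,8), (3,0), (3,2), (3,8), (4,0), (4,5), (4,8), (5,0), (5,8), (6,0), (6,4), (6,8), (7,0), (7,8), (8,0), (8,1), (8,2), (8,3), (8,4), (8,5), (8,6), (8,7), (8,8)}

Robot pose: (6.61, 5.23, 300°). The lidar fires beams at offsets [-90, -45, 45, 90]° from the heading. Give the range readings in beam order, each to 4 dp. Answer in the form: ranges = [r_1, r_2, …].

beam 1: φ=-90°, α=210°
  cosα=-0.8660 sinα=-0.5000 | (6,5) | tMaxX 0.7044 tMaxY 0.4600 | tΔX 1.1547 tΔY 2.0000
    t=0.4600 [y] (6,4) — stop
  → r_1 = 0.4600
beam 2: φ=-45°, α=255°
  cosα=-0.2588 sinα=-0.9659 | (6,5) | tMaxX 2.3569 tMaxY 0.2381 | tΔX 3.8637 tΔY 1.0353
    t=0.2381 [y] (6,4) — stop
  → r_2 = 0.2381
beam 3: φ=45°, α=345°
  cosα=0.9659 sinα=-0.2588 | (6,5) | tMaxX 0.4038 tMaxY 0.8887 | tΔX 1.0353 tΔY 3.8637
    t=0.4038 [x] (7,5)
    t=0.8887 [y] (7,4)
    t=1.4390 [x] (8,4) — stop
  → r_3 = 1.4390
beam 4: φ=90°, α=30°
  cosα=0.8660 sinα=0.5000 | (6,5) | tMaxX 0.4503 tMaxY 1.5400 | tΔX 1.1547 tΔY 2.0000
    t=0.4503 [x] (7,5)
    t=1.5400 [y] (7,6)
    t=1.6050 [x] (8,6) — stop
  → r_4 = 1.6050

ranges = [0.4600, 0.2381, 1.4390, 1.6050]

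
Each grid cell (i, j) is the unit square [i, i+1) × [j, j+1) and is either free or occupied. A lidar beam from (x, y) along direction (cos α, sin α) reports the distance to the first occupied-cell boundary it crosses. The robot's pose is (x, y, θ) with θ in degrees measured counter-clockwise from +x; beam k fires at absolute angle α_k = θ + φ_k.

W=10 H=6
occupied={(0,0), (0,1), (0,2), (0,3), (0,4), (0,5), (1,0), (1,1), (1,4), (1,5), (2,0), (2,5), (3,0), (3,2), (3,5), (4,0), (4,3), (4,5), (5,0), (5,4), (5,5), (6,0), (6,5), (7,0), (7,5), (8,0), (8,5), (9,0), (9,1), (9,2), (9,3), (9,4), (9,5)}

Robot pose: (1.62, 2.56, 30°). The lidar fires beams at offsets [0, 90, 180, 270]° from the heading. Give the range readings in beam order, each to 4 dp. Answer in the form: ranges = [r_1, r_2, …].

beam 1: φ=0°, α=30°
  direction (0.8660, 0.5000); cell (1,2); t to first gridline: x 0.4388, y 0.8800 (then +1.1547 / +2.0000)
    (2,2) via x @ 0.4388
    (2,3) via y @ 0.8800
    (3,3) via x @ 1.5935
    (4,3) via x @ 2.7482  # hit
  → r_1 = 2.7482
beam 2: φ=90°, α=120°
  direction (-0.5000, 0.8660); cell (1,2); t to first gridline: x 1.2400, y 0.5081 (then +2.0000 / +1.1547)
    (1,3) via y @ 0.5081
    (0,3) via x @ 1.2400  # hit
  → r_2 = 1.2400
beam 3: φ=180°, α=210°
  direction (-0.8660, -0.5000); cell (1,2); t to first gridline: x 0.7159, y 1.1200 (then +1.1547 / +2.0000)
    (0,2) via x @ 0.7159  # hit
  → r_3 = 0.7159
beam 4: φ=270°, α=300°
  direction (0.5000, -0.8660); cell (1,2); t to first gridline: x 0.7600, y 0.6466 (then +2.0000 / +1.1547)
    (1,1) via y @ 0.6466  # hit
  → r_4 = 0.6466

ranges = [2.7482, 1.2400, 0.7159, 0.6466]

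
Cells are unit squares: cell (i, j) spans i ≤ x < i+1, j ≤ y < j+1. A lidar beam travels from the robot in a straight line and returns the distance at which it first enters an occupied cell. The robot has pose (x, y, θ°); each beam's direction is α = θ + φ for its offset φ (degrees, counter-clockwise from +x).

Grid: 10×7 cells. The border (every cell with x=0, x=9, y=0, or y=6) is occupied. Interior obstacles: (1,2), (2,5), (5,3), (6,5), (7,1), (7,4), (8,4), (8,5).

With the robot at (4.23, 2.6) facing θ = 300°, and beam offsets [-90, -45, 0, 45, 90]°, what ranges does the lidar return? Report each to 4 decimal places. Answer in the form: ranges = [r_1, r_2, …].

ranges = [3.2000, 1.6564, 1.8475, 2.8677, 0.8891]

beam 1: φ=-90°, α=210°
  d=(-0.8660,-0.5000)  start (4,2)  tX=0.2656 tY=1.2000  stride 1/|dx|=1.1547 1/|dy|=2.0000
    cross x-line → (3,2), t=0.2656
    cross y-line → (3,1), t=1.2000
    cross x-line → (2,1), t=1.4203
    cross x-line → (1,1), t=2.5750
    cross y-line → (1,0), t=3.2000 (wall)
  → r_1 = 3.2000
beam 2: φ=-45°, α=255°
  d=(-0.2588,-0.9659)  start (4,2)  tX=0.8887 tY=0.6212  stride 1/|dx|=3.8637 1/|dy|=1.0353
    cross y-line → (4,1), t=0.6212
    cross x-line → (3,1), t=0.8887
    cross y-line → (3,0), t=1.6564 (wall)
  → r_2 = 1.6564
beam 3: φ=0°, α=300°
  d=(0.5000,-0.8660)  start (4,2)  tX=1.5400 tY=0.6928  stride 1/|dx|=2.0000 1/|dy|=1.1547
    cross y-line → (4,1), t=0.6928
    cross x-line → (5,1), t=1.5400
    cross y-line → (5,0), t=1.8475 (wall)
  → r_3 = 1.8475
beam 4: φ=45°, α=345°
  d=(0.9659,-0.2588)  start (4,2)  tX=0.7972 tY=2.3182  stride 1/|dx|=1.0353 1/|dy|=3.8637
    cross x-line → (5,2), t=0.7972
    cross x-line → (6,2), t=1.8324
    cross y-line → (6,1), t=2.3182
    cross x-line → (7,1), t=2.8677 (wall)
  → r_4 = 2.8677
beam 5: φ=90°, α=30°
  d=(0.8660,0.5000)  start (4,2)  tX=0.8891 tY=0.8000  stride 1/|dx|=1.1547 1/|dy|=2.0000
    cross y-line → (4,3), t=0.8000
    cross x-line → (5,3), t=0.8891 (wall)
  → r_5 = 0.8891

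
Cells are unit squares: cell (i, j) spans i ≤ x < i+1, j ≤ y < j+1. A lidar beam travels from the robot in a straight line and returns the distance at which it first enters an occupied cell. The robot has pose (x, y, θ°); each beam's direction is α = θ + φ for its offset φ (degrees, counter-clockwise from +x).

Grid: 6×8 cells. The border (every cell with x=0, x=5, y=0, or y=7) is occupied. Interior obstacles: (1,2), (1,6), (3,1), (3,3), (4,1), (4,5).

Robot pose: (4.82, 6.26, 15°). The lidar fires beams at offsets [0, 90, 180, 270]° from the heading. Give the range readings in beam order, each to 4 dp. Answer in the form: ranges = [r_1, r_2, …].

ranges = [0.1863, 0.7661, 3.9548, 0.2692]

beam 1: φ=0°, α=15°
  dir = (cos 15°, sin 15°) = (0.9659, 0.2588); from cell (4,6)
  next x-line at t=0.1863, next y-line at t=2.8591; Δt_x=1.0353, Δt_y=3.8637
    x: enter (5,6) at t=0.1863 ← occupied
  → r_1 = 0.1863
beam 2: φ=90°, α=105°
  dir = (cos 105°, sin 105°) = (-0.2588, 0.9659); from cell (4,6)
  next x-line at t=3.1682, next y-line at t=0.7661; Δt_x=3.8637, Δt_y=1.0353
    y: enter (4,7) at t=0.7661 ← occupied
  → r_2 = 0.7661
beam 3: φ=180°, α=195°
  dir = (cos 195°, sin 195°) = (-0.9659, -0.2588); from cell (4,6)
  next x-line at t=0.8489, next y-line at t=1.0046; Δt_x=1.0353, Δt_y=3.8637
    x: enter (3,6) at t=0.8489
    y: enter (3,5) at t=1.0046
    x: enter (2,5) at t=1.8842
    x: enter (1,5) at t=2.9195
    x: enter (0,5) at t=3.9548 ← occupied
  → r_3 = 3.9548
beam 4: φ=270°, α=285°
  dir = (cos 285°, sin 285°) = (0.2588, -0.9659); from cell (4,6)
  next x-line at t=0.6955, next y-line at t=0.2692; Δt_x=3.8637, Δt_y=1.0353
    y: enter (4,5) at t=0.2692 ← occupied
  → r_4 = 0.2692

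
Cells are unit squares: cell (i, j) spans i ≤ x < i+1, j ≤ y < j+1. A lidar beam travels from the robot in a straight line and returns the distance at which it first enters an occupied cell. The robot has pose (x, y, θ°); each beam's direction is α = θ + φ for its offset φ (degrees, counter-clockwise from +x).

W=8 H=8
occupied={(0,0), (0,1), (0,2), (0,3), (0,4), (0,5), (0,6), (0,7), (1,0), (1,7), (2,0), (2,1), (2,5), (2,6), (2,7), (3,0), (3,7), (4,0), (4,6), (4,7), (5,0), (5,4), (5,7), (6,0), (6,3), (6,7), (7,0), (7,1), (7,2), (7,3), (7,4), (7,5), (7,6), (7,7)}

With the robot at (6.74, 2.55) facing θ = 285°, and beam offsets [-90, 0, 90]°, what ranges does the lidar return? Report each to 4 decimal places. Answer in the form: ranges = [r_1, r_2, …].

beam 1: φ=-90°, α=195°
  direction (-0.9659, -0.2588); cell (6,2); t to first gridline: x 0.7661, y 2.1250 (then +1.0353 / +3.8637)
    (5,2) via x @ 0.7661
    (4,2) via x @ 1.8014
    (4,1) via y @ 2.1250
    (3,1) via x @ 2.8367
    (2,1) via x @ 3.8719  # hit
  → r_1 = 3.8719
beam 2: φ=0°, α=285°
  direction (0.2588, -0.9659); cell (6,2); t to first gridline: x 1.0046, y 0.5694 (then +3.8637 / +1.0353)
    (6,1) via y @ 0.5694
    (7,1) via x @ 1.0046  # hit
  → r_2 = 1.0046
beam 3: φ=90°, α=15°
  direction (0.9659, 0.2588); cell (6,2); t to first gridline: x 0.2692, y 1.7387 (then +1.0353 / +3.8637)
    (7,2) via x @ 0.2692  # hit
  → r_3 = 0.2692

ranges = [3.8719, 1.0046, 0.2692]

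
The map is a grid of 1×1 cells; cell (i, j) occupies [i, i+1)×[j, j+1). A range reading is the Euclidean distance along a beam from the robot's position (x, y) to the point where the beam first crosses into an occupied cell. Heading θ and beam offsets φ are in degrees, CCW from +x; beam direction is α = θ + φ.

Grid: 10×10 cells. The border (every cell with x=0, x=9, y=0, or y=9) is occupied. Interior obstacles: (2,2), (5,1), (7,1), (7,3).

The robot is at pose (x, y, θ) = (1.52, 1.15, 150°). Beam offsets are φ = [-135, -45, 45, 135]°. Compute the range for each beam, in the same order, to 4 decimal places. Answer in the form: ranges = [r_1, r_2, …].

ranges = [7.7439, 2.0091, 0.5383, 0.1553]

beam 1: φ=-135°, α=15°
  cosα=0.9659 sinα=0.2588 | (1,1) | tMaxX 0.4969 tMaxY 3.2841 | tΔX 1.0353 tΔY 3.8637
    t=0.4969 [x] (2,1)
    t=1.5322 [x] (3,1)
    t=2.5675 [x] (4,1)
    t=3.2841 [y] (4,2)
    t=3.6028 [x] (5,2)
    t=4.6380 [x] (6,2)
    t=5.6733 [x] (7,2)
    t=6.7086 [x] (8,2)
    t=7.1479 [y] (8,3)
    t=7.7439 [x] (9,3) — stop
  → r_1 = 7.7439
beam 2: φ=-45°, α=105°
  cosα=-0.2588 sinα=0.9659 | (1,1) | tMaxX 2.0091 tMaxY 0.8800 | tΔX 3.8637 tΔY 1.0353
    t=0.8800 [y] (1,2)
    t=1.9153 [y] (1,3)
    t=2.0091 [x] (0,3) — stop
  → r_2 = 2.0091
beam 3: φ=45°, α=195°
  cosα=-0.9659 sinα=-0.2588 | (1,1) | tMaxX 0.5383 tMaxY 0.5796 | tΔX 1.0353 tΔY 3.8637
    t=0.5383 [x] (0,1) — stop
  → r_3 = 0.5383
beam 4: φ=135°, α=285°
  cosα=0.2588 sinα=-0.9659 | (1,1) | tMaxX 1.8546 tMaxY 0.1553 | tΔX 3.8637 tΔY 1.0353
    t=0.1553 [y] (1,0) — stop
  → r_4 = 0.1553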